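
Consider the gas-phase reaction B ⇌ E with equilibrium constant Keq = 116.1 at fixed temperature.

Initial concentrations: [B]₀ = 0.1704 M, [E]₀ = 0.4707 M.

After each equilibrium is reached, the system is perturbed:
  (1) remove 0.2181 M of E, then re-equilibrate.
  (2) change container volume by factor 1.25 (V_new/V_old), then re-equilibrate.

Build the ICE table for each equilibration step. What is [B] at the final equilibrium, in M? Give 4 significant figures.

[B]_eq = 0.00289 M

Q₀ = 2.762 vs Keq = 116.1 ⇒ Q<K, forward
Step 1:
                  B         E
  init       0.1704    0.4707
  Δ         -0.1649    0.1649
  eq       0.005475    0.6356
  solve Keq expr → x = 0.1649; check Q = 116.1
Then remove 0.2181 M of E.
Step 2:
                  B         E
  init     0.005475    0.4175
  Δ       -0.001863  0.001863
  eq       0.003612    0.4194
  solve Keq expr → x = 0.001863; check Q = 116.1
Then change container volume by factor 1.25 (V_new/V_old).
Step 3:
                  B         E
  init      0.00289    0.3355
  Δ               0         0
  eq        0.00289    0.3355
  solve Keq expr → x = 0; check Q = 116.1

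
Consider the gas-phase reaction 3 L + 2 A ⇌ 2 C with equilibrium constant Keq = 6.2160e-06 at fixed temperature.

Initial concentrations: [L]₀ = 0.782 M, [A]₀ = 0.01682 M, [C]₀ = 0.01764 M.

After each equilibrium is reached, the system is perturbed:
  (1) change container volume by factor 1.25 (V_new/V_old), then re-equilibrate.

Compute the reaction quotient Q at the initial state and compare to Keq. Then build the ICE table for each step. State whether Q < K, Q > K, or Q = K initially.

Q₀ = 2.3; Q > K (proceeds reverse)

Q₀ = 2.3 vs Keq = 6.2160e-06 ⇒ Q>K, reverse
Step 1:
                  L         A         C
  I           0.782   0.01682   0.01764
  C         0.02637   0.01758  -0.01758
  E          0.8084    0.0344 6.2330e-05
  solve Keq expr → x = -0.008789; check Q = 6.2160e-06
Then change container volume by factor 1.25 (V_new/V_old).
Step 2:
                  L         A         C
  I          0.6467   0.02752 4.9864e-05
  C       2.1246e-05 1.4164e-05 -1.4164e-05
  E          0.6467   0.02753 3.5700e-05
  solve Keq expr → x = -7.0820e-06; check Q = 6.2160e-06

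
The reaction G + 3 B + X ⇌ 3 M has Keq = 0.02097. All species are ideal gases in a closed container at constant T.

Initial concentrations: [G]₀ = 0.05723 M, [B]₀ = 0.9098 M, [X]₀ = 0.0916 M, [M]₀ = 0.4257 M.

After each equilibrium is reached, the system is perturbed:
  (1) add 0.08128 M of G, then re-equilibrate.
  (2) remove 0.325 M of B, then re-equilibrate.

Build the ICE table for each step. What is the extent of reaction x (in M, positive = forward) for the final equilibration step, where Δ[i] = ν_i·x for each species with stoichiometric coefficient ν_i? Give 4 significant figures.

Q₀ = 19.54 vs Keq = 0.02097 ⇒ Q>K, reverse
Step 1:
                  G         B         X         M
  init      0.05723    0.9098    0.0916    0.4257
  Δ           0.106    0.3179     0.106   -0.3179
  eq         0.1632     1.228    0.1976    0.1078
  solve Keq expr → x = -0.106; check Q = 0.02097
Then add 0.08128 M of G.
Step 2:
                  G         B         X         M
  init       0.2445     1.228    0.1976    0.1078
  Δ       -0.004229  -0.01269 -0.004229   0.01269
  eq         0.2403     1.215    0.1934    0.1204
  solve Keq expr → x = 0.004229; check Q = 0.02097
Then remove 0.325 M of B.
Step 3:
                  G         B         X         M
  init       0.2403    0.8901    0.1934    0.1204
  Δ        0.009004   0.02701  0.009004  -0.02701
  eq         0.2493    0.9171    0.2024   0.09344
  solve Keq expr → x = -0.009004; check Q = 0.02097

x = -0.009004 M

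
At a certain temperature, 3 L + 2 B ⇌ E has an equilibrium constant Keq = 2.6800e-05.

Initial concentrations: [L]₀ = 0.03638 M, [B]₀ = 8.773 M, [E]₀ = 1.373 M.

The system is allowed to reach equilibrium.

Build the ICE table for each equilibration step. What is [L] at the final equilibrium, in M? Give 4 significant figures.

Q₀ = 370.5 vs Keq = 2.6800e-05 ⇒ Q>K, reverse
Step 1:
                   L          B          E
  I          0.03638      8.773      1.373
  C            3.625      2.417     -1.208
  E            3.661      11.19     0.1647
  solve Keq expr → x = -1.208; check Q = 2.6800e-05

[L]_eq = 3.661 M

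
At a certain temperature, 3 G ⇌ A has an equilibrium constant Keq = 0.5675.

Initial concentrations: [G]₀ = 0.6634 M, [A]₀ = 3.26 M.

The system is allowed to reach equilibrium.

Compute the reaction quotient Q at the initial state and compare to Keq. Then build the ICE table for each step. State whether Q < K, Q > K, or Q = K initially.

Q₀ = 11.17; Q > K (proceeds reverse)

Q₀ = 11.17 vs Keq = 0.5675 ⇒ Q>K, reverse
Step 1:
                    G           A
  Initial      0.6634        3.26
  Change         1.06     -0.3534
  Equil         1.724       2.907
  solve Keq expr → x = -0.3534; check Q = 0.5675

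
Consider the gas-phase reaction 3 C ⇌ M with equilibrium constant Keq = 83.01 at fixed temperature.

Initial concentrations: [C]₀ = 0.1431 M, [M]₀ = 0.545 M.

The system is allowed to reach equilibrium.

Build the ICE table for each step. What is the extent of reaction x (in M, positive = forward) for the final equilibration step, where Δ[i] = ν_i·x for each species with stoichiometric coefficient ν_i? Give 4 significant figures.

Q₀ = 186 vs Keq = 83.01 ⇒ Q>K, reverse
Step 1:
                   C          M
  Initial     0.1431      0.545
  Change     0.04251   -0.01417
  Equil       0.1856     0.5308
  solve Keq expr → x = -0.01417; check Q = 83.01

x = -0.01417 M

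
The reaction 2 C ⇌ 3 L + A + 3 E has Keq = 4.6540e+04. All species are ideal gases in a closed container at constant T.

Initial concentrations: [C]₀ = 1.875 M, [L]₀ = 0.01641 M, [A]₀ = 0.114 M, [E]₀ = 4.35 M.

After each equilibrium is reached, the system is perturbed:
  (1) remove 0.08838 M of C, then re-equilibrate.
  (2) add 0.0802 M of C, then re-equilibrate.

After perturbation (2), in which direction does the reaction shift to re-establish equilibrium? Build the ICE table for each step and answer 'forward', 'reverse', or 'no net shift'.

Direction: forward

Q₀ = 1.1795e-05 vs Keq = 4.6540e+04 ⇒ Q<K, forward
Step 1:
                   C          L          A          E
  init         1.875    0.01641      0.114       4.35
  Δ           -1.588      2.382     0.7941      2.382
  eq          0.2867      2.399     0.9081      6.732
  solve Keq expr → x = 0.7941; check Q = 4.6540e+04
Then remove 0.08838 M of C.
Step 2:
                   C          L          A          E
  init        0.1983      2.399     0.9081      6.732
  Δ          0.06181   -0.09272   -0.03091   -0.09272
  eq          0.2601      2.306     0.8772       6.64
  solve Keq expr → x = -0.03091; check Q = 4.6540e+04
Then add 0.0802 M of C.
Step 3:
                   C          L          A          E
  init        0.3403      2.306     0.8772       6.64
  Δ         -0.05614    0.08421    0.02807    0.08421
  eq          0.2842       2.39     0.9053      6.724
  solve Keq expr → x = 0.02807; check Q = 4.6540e+04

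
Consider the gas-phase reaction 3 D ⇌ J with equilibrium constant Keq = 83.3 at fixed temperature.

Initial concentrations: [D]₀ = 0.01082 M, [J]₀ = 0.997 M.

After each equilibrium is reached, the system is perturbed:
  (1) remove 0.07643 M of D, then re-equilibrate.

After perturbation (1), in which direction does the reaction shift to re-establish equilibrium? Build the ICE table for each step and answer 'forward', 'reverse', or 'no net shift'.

Q₀ = 7.8707e+05 vs Keq = 83.3 ⇒ Q>K, reverse
Step 1:
                    D           J
  init        0.01082       0.997
  Δ            0.2124    -0.07079
  eq           0.2232      0.9262
  solve Keq expr → x = -0.07079; check Q = 83.3
Then remove 0.07643 M of D.
Step 2:
                    D           J
  init         0.1468      0.9262
  Δ           0.07442    -0.02481
  eq           0.2212      0.9014
  solve Keq expr → x = -0.02481; check Q = 83.3

Direction: reverse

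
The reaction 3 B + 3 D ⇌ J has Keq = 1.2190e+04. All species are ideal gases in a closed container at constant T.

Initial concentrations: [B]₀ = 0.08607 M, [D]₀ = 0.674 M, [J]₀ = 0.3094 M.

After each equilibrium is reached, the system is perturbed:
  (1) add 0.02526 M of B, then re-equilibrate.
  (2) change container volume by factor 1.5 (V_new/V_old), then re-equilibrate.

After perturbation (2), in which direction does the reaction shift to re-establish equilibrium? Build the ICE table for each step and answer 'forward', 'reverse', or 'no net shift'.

Q₀ = 1585 vs Keq = 1.2190e+04 ⇒ Q<K, forward
Step 1:
                   B          D          J
  init       0.08607      0.674     0.3094
  Δ         -0.03914   -0.03914    0.01305
  eq         0.04693     0.6349     0.3224
  solve Keq expr → x = 0.01305; check Q = 1.2190e+04
Then add 0.02526 M of B.
Step 2:
                   B          D          J
  init       0.07219     0.6349     0.3224
  Δ          -0.0231    -0.0231   0.007701
  eq         0.04909     0.6118     0.3301
  solve Keq expr → x = 0.007701; check Q = 1.2190e+04
Then change container volume by factor 1.5 (V_new/V_old).
Step 3:
                   B          D          J
  init       0.03273     0.4078     0.2201
  Δ           0.0268     0.0268  -0.008935
  eq         0.05953     0.4346     0.2112
  solve Keq expr → x = -0.008935; check Q = 1.2190e+04

Direction: reverse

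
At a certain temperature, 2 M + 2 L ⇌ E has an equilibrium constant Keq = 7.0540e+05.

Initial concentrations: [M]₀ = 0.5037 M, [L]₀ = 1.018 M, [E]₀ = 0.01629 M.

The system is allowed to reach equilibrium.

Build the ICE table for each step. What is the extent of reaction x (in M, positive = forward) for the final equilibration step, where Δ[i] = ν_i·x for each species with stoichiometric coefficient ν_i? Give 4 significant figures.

Q₀ = 0.06196 vs Keq = 7.0540e+05 ⇒ Q<K, forward
Step 1:
                   M          L          E
  init        0.5037      1.018    0.01629
  Δ          -0.5025    -0.5025     0.2513
  eq        0.001195     0.5155     0.2675
  solve Keq expr → x = 0.2513; check Q = 7.0540e+05

x = 0.2513 M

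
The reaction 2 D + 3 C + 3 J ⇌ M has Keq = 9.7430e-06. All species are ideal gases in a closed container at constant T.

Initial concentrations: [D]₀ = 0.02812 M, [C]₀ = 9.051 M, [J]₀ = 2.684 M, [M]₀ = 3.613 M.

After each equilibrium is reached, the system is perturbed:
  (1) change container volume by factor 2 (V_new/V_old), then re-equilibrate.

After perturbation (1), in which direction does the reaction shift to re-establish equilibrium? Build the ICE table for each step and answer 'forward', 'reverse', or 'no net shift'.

Direction: reverse

Q₀ = 0.3187 vs Keq = 9.7430e-06 ⇒ Q>K, reverse
Step 1:
                    D           C           J           M
  I           0.02812       9.051       2.684       3.613
  C             1.388       2.082       2.082      -0.694
  E             1.416       11.13       4.766       2.919
  solve Keq expr → x = -0.694; check Q = 9.7430e-06
Then change container volume by factor 2 (V_new/V_old).
Step 2:
                    D           C           J           M
  I            0.7081       5.567       2.383       1.459
  C             1.143       1.715       1.715     -0.5717
  E             1.852       7.282       4.098      0.8877
  solve Keq expr → x = -0.5717; check Q = 9.7430e-06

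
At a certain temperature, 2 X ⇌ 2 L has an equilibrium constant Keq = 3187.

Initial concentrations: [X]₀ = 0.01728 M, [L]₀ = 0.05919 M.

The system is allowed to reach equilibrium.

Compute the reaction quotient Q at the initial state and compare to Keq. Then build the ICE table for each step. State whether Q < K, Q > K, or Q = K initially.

Q₀ = 11.73 vs Keq = 3187 ⇒ Q<K, forward
Step 1:
                    X           L
  init        0.01728     0.05919
  Δ          -0.01595     0.01595
  eq         0.001331     0.07514
  solve Keq expr → x = 0.007975; check Q = 3187

Q₀ = 11.73; Q < K (proceeds forward)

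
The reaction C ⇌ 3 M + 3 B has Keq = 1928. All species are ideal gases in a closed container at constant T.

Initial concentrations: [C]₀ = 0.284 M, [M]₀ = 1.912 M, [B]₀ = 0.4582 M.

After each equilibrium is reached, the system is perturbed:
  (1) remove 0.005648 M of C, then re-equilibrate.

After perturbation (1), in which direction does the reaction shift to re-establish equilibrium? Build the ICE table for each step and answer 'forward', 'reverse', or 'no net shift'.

Q₀ = 2.368 vs Keq = 1928 ⇒ Q<K, forward
Step 1:
                  C         M         B
  Initial     0.284     1.912    0.4582
  Change     -0.264    0.7919    0.7919
  Equil     0.02003     2.704      1.25
  solve Keq expr → x = 0.264; check Q = 1928
Then remove 0.005648 M of C.
Step 2:
                  C         M         B
  Initial   0.01438     2.704      1.25
  Change    0.00468  -0.01404  -0.01404
  Equil     0.01906      2.69     1.236
  solve Keq expr → x = -0.00468; check Q = 1928

Direction: reverse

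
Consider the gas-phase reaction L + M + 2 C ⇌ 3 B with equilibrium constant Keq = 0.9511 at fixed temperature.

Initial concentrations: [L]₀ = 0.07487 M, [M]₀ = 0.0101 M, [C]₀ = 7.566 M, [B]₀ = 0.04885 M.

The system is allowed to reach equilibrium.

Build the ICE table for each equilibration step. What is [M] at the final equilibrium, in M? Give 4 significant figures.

Q₀ = 0.002693 vs Keq = 0.9511 ⇒ Q<K, forward
Step 1:
                    L           M           C           B
  I           0.07487      0.0101       7.566     0.04885
  C         -0.009961   -0.009961    -0.01992     0.02988
  E           0.06491  1.3884e-04       7.546     0.07873
  solve Keq expr → x = 0.009961; check Q = 0.9511

[M]_eq = 1.3884e-04 M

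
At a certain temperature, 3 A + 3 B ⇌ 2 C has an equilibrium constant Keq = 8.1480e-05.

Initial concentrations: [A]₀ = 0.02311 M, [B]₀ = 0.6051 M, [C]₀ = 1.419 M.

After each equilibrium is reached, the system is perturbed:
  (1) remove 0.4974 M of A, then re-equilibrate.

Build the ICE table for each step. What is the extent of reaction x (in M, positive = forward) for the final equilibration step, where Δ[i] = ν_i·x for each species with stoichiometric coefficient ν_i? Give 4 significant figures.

Q₀ = 7.3635e+05 vs Keq = 8.1480e-05 ⇒ Q>K, reverse
Step 1:
                   A          B          C
  I          0.02311     0.6051      1.419
  C            1.971      1.971     -1.314
  E            1.994      2.576     0.1051
  solve Keq expr → x = -0.657; check Q = 8.1480e-05
Then remove 0.4974 M of A.
Step 2:
                   A          B          C
  I            1.497      2.576     0.1051
  C          0.04727    0.04727   -0.03151
  E            1.544      2.623    0.07357
  solve Keq expr → x = -0.01576; check Q = 8.1480e-05

x = -0.01576 M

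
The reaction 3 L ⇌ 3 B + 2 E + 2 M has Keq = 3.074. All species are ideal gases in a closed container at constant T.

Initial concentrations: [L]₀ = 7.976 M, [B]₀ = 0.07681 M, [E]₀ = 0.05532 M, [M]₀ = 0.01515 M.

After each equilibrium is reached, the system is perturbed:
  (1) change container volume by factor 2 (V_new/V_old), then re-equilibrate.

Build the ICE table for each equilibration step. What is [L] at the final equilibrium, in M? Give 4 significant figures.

[L]_eq = 2.019 M

Q₀ = 6.2732e-13 vs Keq = 3.074 ⇒ Q<K, forward
Step 1:
                   L          B          E          M
  I            7.976    0.07681    0.05532    0.01515
  C           -2.905      2.905      1.937      1.937
  E            5.071      2.982      1.992      1.952
  solve Keq expr → x = 0.9684; check Q = 3.074
Then change container volume by factor 2 (V_new/V_old).
Step 2:
                   L          B          E          M
  I            2.535      1.491      0.996     0.9759
  C          -0.5162     0.5162     0.3441     0.3441
  E            2.019      2.007       1.34       1.32
  solve Keq expr → x = 0.1721; check Q = 3.074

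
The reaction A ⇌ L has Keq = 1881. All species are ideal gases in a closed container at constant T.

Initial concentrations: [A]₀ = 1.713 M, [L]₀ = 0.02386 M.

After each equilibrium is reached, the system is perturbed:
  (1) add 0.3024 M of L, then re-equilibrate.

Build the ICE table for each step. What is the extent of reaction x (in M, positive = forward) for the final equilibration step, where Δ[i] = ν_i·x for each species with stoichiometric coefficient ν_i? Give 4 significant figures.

x = -1.6068e-04 M

Q₀ = 0.01393 vs Keq = 1881 ⇒ Q<K, forward
Step 1:
                    A           L
  Initial       1.713     0.02386
  Change       -1.712       1.712
  Equil    9.2288e-04       1.736
  solve Keq expr → x = 1.712; check Q = 1881
Then add 0.3024 M of L.
Step 2:
                    A           L
  Initial  9.2288e-04       2.038
  Change   1.6068e-04 -1.6068e-04
  Equil      0.001084       2.038
  solve Keq expr → x = -1.6068e-04; check Q = 1881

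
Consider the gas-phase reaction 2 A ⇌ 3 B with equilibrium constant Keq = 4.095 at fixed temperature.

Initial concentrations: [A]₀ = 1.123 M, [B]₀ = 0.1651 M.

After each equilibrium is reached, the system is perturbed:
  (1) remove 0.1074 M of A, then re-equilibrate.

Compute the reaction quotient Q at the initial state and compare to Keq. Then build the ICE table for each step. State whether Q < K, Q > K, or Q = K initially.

Q₀ = 0.003568; Q < K (proceeds forward)

Q₀ = 0.003568 vs Keq = 4.095 ⇒ Q<K, forward
Step 1:
                  A         B
  Initial     1.123    0.1651
  Change    -0.5906    0.8859
  Equil      0.5324     1.051
  solve Keq expr → x = 0.2953; check Q = 4.095
Then remove 0.1074 M of A.
Step 2:
                  A         B
  Initial     0.425     1.051
  Change    0.05068  -0.07603
  Equil      0.4757    0.9749
  solve Keq expr → x = -0.02534; check Q = 4.095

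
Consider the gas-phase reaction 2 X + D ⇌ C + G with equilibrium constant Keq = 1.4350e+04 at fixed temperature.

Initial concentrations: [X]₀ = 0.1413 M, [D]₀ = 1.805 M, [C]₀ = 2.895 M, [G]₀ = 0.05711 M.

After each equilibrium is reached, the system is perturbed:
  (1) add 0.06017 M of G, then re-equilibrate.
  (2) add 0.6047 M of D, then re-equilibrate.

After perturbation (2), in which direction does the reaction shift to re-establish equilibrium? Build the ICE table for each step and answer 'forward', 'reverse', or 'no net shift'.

Q₀ = 4.588 vs Keq = 1.4350e+04 ⇒ Q<K, forward
Step 1:
                  X         D         C         G
  I          0.1413     1.805     2.895   0.05711
  C         -0.1374  -0.06872   0.06872   0.06872
  E        0.003869     1.736     2.964    0.1258
  solve Keq expr → x = 0.06872; check Q = 1.4350e+04
Then add 0.06017 M of G.
Step 2:
                  X         D         C         G
  I        0.003869     1.736     2.964     0.186
  C       8.2879e-04 4.1439e-04 -4.1439e-04 -4.1439e-04
  E        0.004697     1.737     2.963    0.1856
  solve Keq expr → x = -4.1439e-04; check Q = 1.4350e+04
Then add 0.6047 M of D.
Step 3:
                  X         D         C         G
  I        0.004697     2.341     2.963    0.1856
  C       -6.4779e-04 -3.2390e-04 3.2390e-04 3.2390e-04
  E         0.00405     2.341     2.964    0.1859
  solve Keq expr → x = 3.2390e-04; check Q = 1.4350e+04

Direction: forward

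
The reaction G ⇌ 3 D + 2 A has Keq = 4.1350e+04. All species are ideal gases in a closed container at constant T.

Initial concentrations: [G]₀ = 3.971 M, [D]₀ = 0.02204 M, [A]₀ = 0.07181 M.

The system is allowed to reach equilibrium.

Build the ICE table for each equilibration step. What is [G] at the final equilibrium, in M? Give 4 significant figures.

Q₀ = 1.3903e-08 vs Keq = 4.1350e+04 ⇒ Q<K, forward
Step 1:
                  G         D         A
  I           3.971   0.02204   0.07181
  C          -3.144     9.433     6.288
  E          0.8268     9.455      6.36
  solve Keq expr → x = 3.144; check Q = 4.1350e+04

[G]_eq = 0.8268 M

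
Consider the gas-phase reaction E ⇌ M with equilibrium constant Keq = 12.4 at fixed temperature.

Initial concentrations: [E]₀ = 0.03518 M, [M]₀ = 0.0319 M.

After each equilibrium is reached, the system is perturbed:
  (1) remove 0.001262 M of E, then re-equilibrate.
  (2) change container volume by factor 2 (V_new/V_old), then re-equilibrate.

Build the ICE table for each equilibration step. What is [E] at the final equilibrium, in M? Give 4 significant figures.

Q₀ = 0.9068 vs Keq = 12.4 ⇒ Q<K, forward
Step 1:
                    E           M
  Initial     0.03518      0.0319
  Change     -0.03017     0.03017
  Equil      0.005006     0.06207
  solve Keq expr → x = 0.03017; check Q = 12.4
Then remove 0.001262 M of E.
Step 2:
                    E           M
  Initial    0.003744     0.06207
  Change     0.001168   -0.001168
  Equil      0.004912     0.06091
  solve Keq expr → x = -0.001168; check Q = 12.4
Then change container volume by factor 2 (V_new/V_old).
Step 3:
                    E           M
  Initial    0.002456     0.03045
  Change            0           0
  Equil      0.002456     0.03045
  solve Keq expr → x = 0; check Q = 12.4

[E]_eq = 0.002456 M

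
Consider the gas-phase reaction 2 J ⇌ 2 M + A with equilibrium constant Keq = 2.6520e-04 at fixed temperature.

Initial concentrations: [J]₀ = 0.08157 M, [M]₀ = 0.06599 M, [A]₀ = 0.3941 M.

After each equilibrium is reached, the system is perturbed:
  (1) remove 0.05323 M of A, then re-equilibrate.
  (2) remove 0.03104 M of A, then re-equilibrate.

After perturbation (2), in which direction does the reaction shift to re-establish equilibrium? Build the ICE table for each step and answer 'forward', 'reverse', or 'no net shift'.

Q₀ = 0.2579 vs Keq = 2.6520e-04 ⇒ Q>K, reverse
Step 1:
                    J           M           A
  Initial     0.08157     0.06599      0.3941
  Change      0.06211    -0.06211    -0.03105
  Equil        0.1437    0.003883       0.363
  solve Keq expr → x = -0.03105; check Q = 2.6520e-04
Then remove 0.05323 M of A.
Step 2:
                    J           M           A
  Initial      0.1437    0.003883      0.3098
  Change  -3.1025e-04  3.1025e-04  1.5512e-04
  Equil        0.1434    0.004193        0.31
  solve Keq expr → x = 1.5512e-04; check Q = 2.6520e-04
Then remove 0.03104 M of A.
Step 3:
                    J           M           A
  Initial      0.1434    0.004193      0.2789
  Change  -2.1954e-04  2.1954e-04  1.0977e-04
  Equil        0.1431    0.004413       0.279
  solve Keq expr → x = 1.0977e-04; check Q = 2.6520e-04

Direction: forward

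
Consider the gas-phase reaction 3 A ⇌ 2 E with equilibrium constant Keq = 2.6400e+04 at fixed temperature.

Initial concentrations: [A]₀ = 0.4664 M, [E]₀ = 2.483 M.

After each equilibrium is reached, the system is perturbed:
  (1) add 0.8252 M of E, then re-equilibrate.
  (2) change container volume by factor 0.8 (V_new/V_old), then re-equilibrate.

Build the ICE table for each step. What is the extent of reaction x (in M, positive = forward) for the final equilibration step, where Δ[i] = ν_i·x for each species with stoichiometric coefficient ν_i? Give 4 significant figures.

Q₀ = 60.77 vs Keq = 2.6400e+04 ⇒ Q<K, forward
Step 1:
                   A          E
  I           0.4664      2.483
  C          -0.4005      0.267
  E          0.06592       2.75
  solve Keq expr → x = 0.1335; check Q = 2.6400e+04
Then add 0.8252 M of E.
Step 2:
                   A          E
  I          0.06592      3.575
  C          0.01248  -0.008321
  E           0.0784      3.567
  solve Keq expr → x = -0.00416; check Q = 2.6400e+04
Then change container volume by factor 0.8 (V_new/V_old).
Step 3:
                   A          E
  I            0.098      4.459
  C        -0.006962   0.004641
  E          0.09104      4.463
  solve Keq expr → x = 0.002321; check Q = 2.6400e+04

x = 0.002321 M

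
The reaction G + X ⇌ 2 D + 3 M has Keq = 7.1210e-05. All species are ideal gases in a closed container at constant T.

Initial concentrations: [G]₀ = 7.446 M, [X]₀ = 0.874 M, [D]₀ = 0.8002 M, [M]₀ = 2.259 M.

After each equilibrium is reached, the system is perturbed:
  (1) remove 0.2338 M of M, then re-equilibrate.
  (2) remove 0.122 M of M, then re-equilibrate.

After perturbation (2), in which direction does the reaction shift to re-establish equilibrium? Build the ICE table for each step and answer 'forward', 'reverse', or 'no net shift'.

Direction: forward

Q₀ = 1.134 vs Keq = 7.1210e-05 ⇒ Q>K, reverse
Step 1:
                    G           X           D           M
  init          7.446       0.874      0.8002       2.259
  Δ            0.3885      0.3885      -0.777      -1.165
  eq            7.834       1.262     0.02321       1.094
  solve Keq expr → x = -0.3885; check Q = 7.1210e-05
Then remove 0.2338 M of M.
Step 2:
                    G           X           D           M
  init          7.834       1.262     0.02321      0.8597
  Δ         -0.004614   -0.004614    0.009228     0.01384
  eq             7.83       1.258     0.03244      0.8736
  solve Keq expr → x = 0.004614; check Q = 7.1210e-05
Then remove 0.122 M of M.
Step 3:
                    G           X           D           M
  init           7.83       1.258     0.03244      0.7516
  Δ         -0.003637   -0.003637    0.007274     0.01091
  eq            7.826       1.254     0.03971      0.7625
  solve Keq expr → x = 0.003637; check Q = 7.1210e-05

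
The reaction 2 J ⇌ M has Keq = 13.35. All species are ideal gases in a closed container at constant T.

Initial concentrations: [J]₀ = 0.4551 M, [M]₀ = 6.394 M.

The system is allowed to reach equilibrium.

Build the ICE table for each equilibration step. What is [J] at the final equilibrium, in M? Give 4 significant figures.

[J]_eq = 0.6858 M

Q₀ = 30.87 vs Keq = 13.35 ⇒ Q>K, reverse
Step 1:
                   J          M
  Initial     0.4551      6.394
  Change      0.2307    -0.1153
  Equil       0.6858      6.279
  solve Keq expr → x = -0.1153; check Q = 13.35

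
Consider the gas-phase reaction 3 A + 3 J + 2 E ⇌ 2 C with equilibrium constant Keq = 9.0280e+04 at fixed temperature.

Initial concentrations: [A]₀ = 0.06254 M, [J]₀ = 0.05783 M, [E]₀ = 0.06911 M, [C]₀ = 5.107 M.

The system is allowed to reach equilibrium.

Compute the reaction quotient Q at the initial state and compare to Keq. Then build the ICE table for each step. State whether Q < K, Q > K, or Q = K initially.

Q₀ = 1.1543e+11; Q > K (proceeds reverse)

Q₀ = 1.1543e+11 vs Keq = 9.0280e+04 ⇒ Q>K, reverse
Step 1:
                  A         J         E         C
  Initial   0.06254   0.05783   0.06911     5.107
  Change     0.3247    0.3247    0.2164   -0.2164
  Equil      0.3872    0.3825    0.2856     4.891
  solve Keq expr → x = -0.1082; check Q = 9.0280e+04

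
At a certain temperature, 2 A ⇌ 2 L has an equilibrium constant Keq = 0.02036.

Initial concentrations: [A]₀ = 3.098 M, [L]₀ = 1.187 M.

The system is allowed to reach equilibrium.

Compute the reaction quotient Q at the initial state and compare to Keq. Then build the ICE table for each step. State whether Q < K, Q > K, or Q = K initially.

Q₀ = 0.1468; Q > K (proceeds reverse)

Q₀ = 0.1468 vs Keq = 0.02036 ⇒ Q>K, reverse
Step 1:
                  A         L
  Initial     3.098     1.187
  Change     0.6519   -0.6519
  Equil        3.75    0.5351
  solve Keq expr → x = -0.326; check Q = 0.02036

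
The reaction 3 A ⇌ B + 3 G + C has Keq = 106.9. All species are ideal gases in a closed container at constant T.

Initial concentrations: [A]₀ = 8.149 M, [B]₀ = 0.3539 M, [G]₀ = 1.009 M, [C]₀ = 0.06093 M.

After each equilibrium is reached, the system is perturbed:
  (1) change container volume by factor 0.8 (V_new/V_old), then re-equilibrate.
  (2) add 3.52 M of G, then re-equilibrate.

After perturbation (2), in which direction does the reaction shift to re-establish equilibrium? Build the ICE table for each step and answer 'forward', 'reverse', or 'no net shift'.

Direction: reverse

Q₀ = 4.0933e-05 vs Keq = 106.9 ⇒ Q<K, forward
Step 1:
                   A          B          G          C
  init         8.149     0.3539      1.009    0.06093
  Δ           -5.781      1.927      5.781      1.927
  eq           2.368      2.281       6.79      1.988
  solve Keq expr → x = 1.927; check Q = 106.9
Then change container volume by factor 0.8 (V_new/V_old).
Step 2:
                   A          B          G          C
  init          2.96      2.851      8.488      2.485
  Δ           0.2819   -0.09396    -0.2819   -0.09396
  eq           3.242      2.757      8.206      2.391
  solve Keq expr → x = -0.09396; check Q = 106.9
Then add 3.52 M of G.
Step 3:
                   A          B          G          C
  init         3.242      2.757      11.73      2.391
  Δ           0.7826    -0.2609    -0.7826    -0.2609
  eq           4.024      2.496      10.94       2.13
  solve Keq expr → x = -0.2609; check Q = 106.9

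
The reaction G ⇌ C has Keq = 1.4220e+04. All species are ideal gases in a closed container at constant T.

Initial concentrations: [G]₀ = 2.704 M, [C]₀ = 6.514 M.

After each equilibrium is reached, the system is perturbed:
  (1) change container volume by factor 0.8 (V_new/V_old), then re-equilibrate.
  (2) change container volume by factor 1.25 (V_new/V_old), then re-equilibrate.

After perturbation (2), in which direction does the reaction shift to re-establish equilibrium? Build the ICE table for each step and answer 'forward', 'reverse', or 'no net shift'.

Direction: no net shift

Q₀ = 2.409 vs Keq = 1.4220e+04 ⇒ Q<K, forward
Step 1:
                   G          C
  I            2.704      6.514
  C           -2.703      2.703
  E       6.4820e-04      9.217
  solve Keq expr → x = 2.703; check Q = 1.4220e+04
Then change container volume by factor 0.8 (V_new/V_old).
Step 2:
                   G          C
  I       8.1025e-04      11.52
  C                0          0
  E       8.1025e-04      11.52
  solve Keq expr → x = 0; check Q = 1.4220e+04
Then change container volume by factor 1.25 (V_new/V_old).
Step 3:
                   G          C
  I       6.4820e-04      9.217
  C                0          0
  E       6.4820e-04      9.217
  solve Keq expr → x = 0; check Q = 1.4220e+04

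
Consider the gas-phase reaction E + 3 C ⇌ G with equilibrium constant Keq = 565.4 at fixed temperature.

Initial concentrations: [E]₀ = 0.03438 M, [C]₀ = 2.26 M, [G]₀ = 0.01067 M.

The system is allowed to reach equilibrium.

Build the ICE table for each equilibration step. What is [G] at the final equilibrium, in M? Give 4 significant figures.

[G]_eq = 0.04504 M

Q₀ = 0.02689 vs Keq = 565.4 ⇒ Q<K, forward
Step 1:
                  E         C         G
  init      0.03438      2.26   0.01067
  Δ        -0.03437   -0.1031   0.03437
  eq      7.9393e-06     2.157   0.04504
  solve Keq expr → x = 0.03437; check Q = 565.4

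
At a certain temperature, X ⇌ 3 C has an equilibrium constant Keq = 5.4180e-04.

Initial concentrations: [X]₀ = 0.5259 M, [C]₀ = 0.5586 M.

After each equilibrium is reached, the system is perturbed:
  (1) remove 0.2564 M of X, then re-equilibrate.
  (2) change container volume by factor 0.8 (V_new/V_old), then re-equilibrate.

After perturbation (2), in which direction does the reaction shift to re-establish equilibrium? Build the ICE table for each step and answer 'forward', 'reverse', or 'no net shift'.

Direction: reverse

Q₀ = 0.3314 vs Keq = 5.4180e-04 ⇒ Q>K, reverse
Step 1:
                   X          C
  Initial     0.5259     0.5586
  Change      0.1622    -0.4866
  Equil       0.6881    0.07197
  solve Keq expr → x = -0.1622; check Q = 5.4180e-04
Then remove 0.2564 M of X.
Step 2:
                   X          C
  Initial     0.4317    0.07197
  Change    0.003399    -0.0102
  Equil       0.4351    0.06177
  solve Keq expr → x = -0.003399; check Q = 5.4180e-04
Then change container volume by factor 0.8 (V_new/V_old).
Step 3:
                   X          C
  Initial     0.5439    0.07722
  Change     0.00351   -0.01053
  Equil       0.5474    0.06669
  solve Keq expr → x = -0.00351; check Q = 5.4180e-04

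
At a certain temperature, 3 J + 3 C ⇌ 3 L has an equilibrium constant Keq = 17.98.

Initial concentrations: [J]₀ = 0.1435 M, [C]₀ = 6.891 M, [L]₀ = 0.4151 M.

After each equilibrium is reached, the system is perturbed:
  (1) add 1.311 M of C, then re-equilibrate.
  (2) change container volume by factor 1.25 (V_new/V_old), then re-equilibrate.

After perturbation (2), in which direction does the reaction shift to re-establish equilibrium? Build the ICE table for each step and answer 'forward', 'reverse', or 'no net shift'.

Q₀ = 0.07397 vs Keq = 17.98 ⇒ Q<K, forward
Step 1:
                    J           C           L
  I            0.1435       6.891      0.4151
  C           -0.1137     -0.1137      0.1137
  E           0.02978       6.777      0.5288
  solve Keq expr → x = 0.03791; check Q = 17.98
Then add 1.311 M of C.
Step 2:
                    J           C           L
  I           0.02978       8.088      0.5288
  C         -0.004596   -0.004596    0.004596
  E           0.02519       8.084      0.5334
  solve Keq expr → x = 0.001532; check Q = 17.98
Then change container volume by factor 1.25 (V_new/V_old).
Step 3:
                    J           C           L
  I           0.02015       6.467      0.4267
  C           0.00474     0.00474    -0.00474
  E           0.02489       6.472       0.422
  solve Keq expr → x = -0.00158; check Q = 17.98

Direction: reverse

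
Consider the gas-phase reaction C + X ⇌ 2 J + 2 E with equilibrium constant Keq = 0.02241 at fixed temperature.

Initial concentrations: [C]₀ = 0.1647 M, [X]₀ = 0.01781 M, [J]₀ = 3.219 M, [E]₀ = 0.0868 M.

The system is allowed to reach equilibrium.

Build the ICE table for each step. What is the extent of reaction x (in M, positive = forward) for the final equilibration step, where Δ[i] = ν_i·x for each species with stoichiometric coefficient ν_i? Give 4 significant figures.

x = -0.04078 M

Q₀ = 26.61 vs Keq = 0.02241 ⇒ Q>K, reverse
Step 1:
                    C           X           J           E
  Initial      0.1647     0.01781       3.219      0.0868
  Change      0.04078     0.04078    -0.08156    -0.08156
  Equil        0.2055     0.05859       3.137    0.005235
  solve Keq expr → x = -0.04078; check Q = 0.02241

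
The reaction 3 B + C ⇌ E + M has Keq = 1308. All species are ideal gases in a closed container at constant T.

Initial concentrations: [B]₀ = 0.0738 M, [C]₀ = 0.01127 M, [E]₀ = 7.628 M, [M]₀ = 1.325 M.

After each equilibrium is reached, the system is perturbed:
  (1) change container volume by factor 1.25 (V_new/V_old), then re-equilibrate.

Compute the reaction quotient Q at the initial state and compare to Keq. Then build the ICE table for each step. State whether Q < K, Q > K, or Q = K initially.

Q₀ = 2.2312e+06 vs Keq = 1308 ⇒ Q>K, reverse
Step 1:
                  B         C         E         M
  I          0.0738   0.01127     7.628     1.325
  C          0.3174    0.1058   -0.1058   -0.1058
  E          0.3912    0.1171     7.522     1.219
  solve Keq expr → x = -0.1058; check Q = 1308
Then change container volume by factor 1.25 (V_new/V_old).
Step 2:
                  B         C         E         M
  I           0.313   0.09367     6.018    0.9754
  C         0.03475   0.01158  -0.01158  -0.01158
  E          0.3477    0.1052     6.006    0.9638
  solve Keq expr → x = -0.01158; check Q = 1308

Q₀ = 2.2312e+06; Q > K (proceeds reverse)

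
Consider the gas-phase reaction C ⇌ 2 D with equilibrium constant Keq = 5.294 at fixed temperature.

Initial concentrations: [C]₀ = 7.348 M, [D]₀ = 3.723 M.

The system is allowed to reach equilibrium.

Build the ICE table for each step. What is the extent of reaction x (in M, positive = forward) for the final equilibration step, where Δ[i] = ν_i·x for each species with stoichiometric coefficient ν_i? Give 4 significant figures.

Q₀ = 1.886 vs Keq = 5.294 ⇒ Q<K, forward
Step 1:
                  C         D
  Initial     7.348     3.723
  Change      -1.03      2.06
  Equil       6.318     5.783
  solve Keq expr → x = 1.03; check Q = 5.294

x = 1.03 M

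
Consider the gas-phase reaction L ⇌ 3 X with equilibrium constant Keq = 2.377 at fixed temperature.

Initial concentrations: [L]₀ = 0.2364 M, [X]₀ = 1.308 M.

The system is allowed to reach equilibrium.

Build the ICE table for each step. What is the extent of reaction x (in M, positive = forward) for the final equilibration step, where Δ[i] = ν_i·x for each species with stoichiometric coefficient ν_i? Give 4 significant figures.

Q₀ = 9.466 vs Keq = 2.377 ⇒ Q>K, reverse
Step 1:
                   L          X
  Initial     0.2364      1.308
  Change      0.1205    -0.3614
  Equil       0.3569     0.9466
  solve Keq expr → x = -0.1205; check Q = 2.377

x = -0.1205 M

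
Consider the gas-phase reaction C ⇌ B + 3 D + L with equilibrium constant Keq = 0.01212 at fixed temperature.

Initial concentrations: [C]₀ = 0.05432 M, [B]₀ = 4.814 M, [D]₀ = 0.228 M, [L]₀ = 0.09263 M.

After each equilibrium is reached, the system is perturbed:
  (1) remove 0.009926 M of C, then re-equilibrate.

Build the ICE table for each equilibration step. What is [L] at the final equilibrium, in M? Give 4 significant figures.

Q₀ = 0.0973 vs Keq = 0.01212 ⇒ Q>K, reverse
Step 1:
                    C           B           D           L
  Initial     0.05432       4.814       0.228     0.09263
  Change      0.02714    -0.02714    -0.08142    -0.02714
  Equil       0.08146       4.787      0.1466     0.06549
  solve Keq expr → x = -0.02714; check Q = 0.01212
Then remove 0.009926 M of C.
Step 2:
                    C           B           D           L
  Initial     0.07153       4.787      0.1466     0.06549
  Change     0.001416   -0.001416   -0.004247   -0.001416
  Equil       0.07295       4.785      0.1423     0.06407
  solve Keq expr → x = -0.001416; check Q = 0.01212

[L]_eq = 0.06407 M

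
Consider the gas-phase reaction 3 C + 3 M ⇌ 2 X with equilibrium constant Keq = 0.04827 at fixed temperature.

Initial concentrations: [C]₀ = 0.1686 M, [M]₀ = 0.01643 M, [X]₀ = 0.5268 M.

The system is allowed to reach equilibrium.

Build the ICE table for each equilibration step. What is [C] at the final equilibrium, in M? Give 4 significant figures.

Q₀ = 1.3056e+07 vs Keq = 0.04827 ⇒ Q>K, reverse
Step 1:
                  C         M         X
  Initial    0.1686   0.01643    0.5268
  Change     0.6548    0.6548   -0.4365
  Equil      0.8234    0.6712   0.09027
  solve Keq expr → x = -0.2183; check Q = 0.04827

[C]_eq = 0.8234 M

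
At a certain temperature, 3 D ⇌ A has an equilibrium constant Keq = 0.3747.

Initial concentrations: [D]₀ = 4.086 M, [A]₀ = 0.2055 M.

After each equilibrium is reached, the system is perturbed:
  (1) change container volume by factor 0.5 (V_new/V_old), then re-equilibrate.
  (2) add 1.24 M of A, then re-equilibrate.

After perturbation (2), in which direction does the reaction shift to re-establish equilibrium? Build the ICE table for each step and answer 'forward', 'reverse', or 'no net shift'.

Q₀ = 0.003012 vs Keq = 0.3747 ⇒ Q<K, forward
Step 1:
                    D           A
  Initial       4.086      0.2055
  Change       -2.658       0.886
  Equil         1.428       1.091
  solve Keq expr → x = 0.886; check Q = 0.3747
Then change container volume by factor 0.5 (V_new/V_old).
Step 2:
                    D           A
  Initial       2.856       2.183
  Change       -0.972       0.324
  Equil         1.884       2.507
  solve Keq expr → x = 0.324; check Q = 0.3747
Then add 1.24 M of A.
Step 3:
                    D           A
  Initial       1.884       3.747
  Change       0.2538    -0.08459
  Equil         2.138       3.662
  solve Keq expr → x = -0.08459; check Q = 0.3747

Direction: reverse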